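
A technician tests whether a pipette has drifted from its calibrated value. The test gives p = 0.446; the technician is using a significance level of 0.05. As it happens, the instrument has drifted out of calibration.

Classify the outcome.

Type II error

The conventional null hypothesis is that the instrument is correctly calibrated.
Since p = 0.446 ≥ α = 0.05, H₀ is not rejected.
H₀ is false (actually the instrument has drifted out of calibration).
Failing to reject a false H₀ is a Type II error.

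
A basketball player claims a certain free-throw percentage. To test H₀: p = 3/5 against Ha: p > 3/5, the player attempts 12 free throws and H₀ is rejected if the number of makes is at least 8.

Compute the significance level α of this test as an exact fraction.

21395421/48828125

α = P(reject H₀ | H₀ true) = P(Y ≥ 8 | p = 3/5), with Y ~ Binomial(12, 3/5).
Adding the binomial terms for j = 8 through 12 with p = 3/5 yields 21395421/48828125.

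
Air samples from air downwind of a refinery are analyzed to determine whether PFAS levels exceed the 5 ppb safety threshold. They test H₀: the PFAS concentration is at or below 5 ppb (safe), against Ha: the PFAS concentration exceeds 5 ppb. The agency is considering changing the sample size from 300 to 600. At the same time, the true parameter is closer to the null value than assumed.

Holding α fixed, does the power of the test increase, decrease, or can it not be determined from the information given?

The first change alone would make β decrease; the second alone would make β increase. Which effect dominates depends on the magnitudes, which are not given.
Since power = 1 − β, the effect on power is likewise indeterminate.

Cannot be determined from the information given.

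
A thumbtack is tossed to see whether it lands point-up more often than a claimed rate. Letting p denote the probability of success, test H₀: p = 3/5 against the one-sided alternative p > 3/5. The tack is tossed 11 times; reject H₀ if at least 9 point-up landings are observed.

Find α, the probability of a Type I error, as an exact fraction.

1161297/9765625

Under H₀, X ~ Binomial(11, 3/5), and α = P(X ≥ 9).
P(X ≥ 9) = Σ_{j=9}^{11} C(11,j)·(3/5)^j·(2/5)^{11-j} = 1161297/9765625.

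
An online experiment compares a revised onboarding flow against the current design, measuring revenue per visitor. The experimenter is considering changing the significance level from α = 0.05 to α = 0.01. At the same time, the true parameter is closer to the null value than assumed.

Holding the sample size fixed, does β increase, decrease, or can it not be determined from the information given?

Lowering α raises the bar for rejection; under Ha, the test now fails to reject on outcomes it previously would have rejected. When the true parameter is near the null value, the test has a harder time distinguishing Ha from H₀. Both changes push β in the same direction.

It increases.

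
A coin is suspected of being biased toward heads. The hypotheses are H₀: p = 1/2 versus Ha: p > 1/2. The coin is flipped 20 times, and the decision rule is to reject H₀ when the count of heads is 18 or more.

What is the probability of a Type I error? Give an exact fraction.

The Type I error probability is α = P(S ≥ 18) computed under H₀, where S ~ Binomial(20, 1/2).
P(S ≥ 18) = [C(20,18) + C(20,19) + C(20,20)] / 2^20 = (190 + 20 + 1) / 1048576 = 211/1048576.

211/1048576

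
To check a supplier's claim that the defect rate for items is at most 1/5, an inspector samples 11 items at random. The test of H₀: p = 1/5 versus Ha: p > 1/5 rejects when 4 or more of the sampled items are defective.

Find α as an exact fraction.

The significance level is the probability, assuming p = 1/5, of seeing 4 or more defectives in 11 draws.
Via the complement, α = 1 − Σ_{j=0}^{3} C(11,j)(1/5)^j(4/5)^{11-j} = 12589/78125.

12589/78125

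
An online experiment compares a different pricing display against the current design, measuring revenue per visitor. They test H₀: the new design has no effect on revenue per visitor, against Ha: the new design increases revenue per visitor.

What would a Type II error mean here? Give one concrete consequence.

A Type II error would mean concluding that the new design has no effect on revenue per visitor (or at least failing to establish that the new design increases revenue per visitor) when in fact the new design increases revenue per visitor. Consequence: a genuinely better design is discarded.

A Type II error is failing to reject H₀ when H₀ is false.
Here that means keeping the current design when actually the new design increases revenue per visitor.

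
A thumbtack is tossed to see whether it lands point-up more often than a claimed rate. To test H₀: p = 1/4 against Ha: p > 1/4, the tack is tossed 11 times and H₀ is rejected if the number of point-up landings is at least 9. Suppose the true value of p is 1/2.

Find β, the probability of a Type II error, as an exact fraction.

Under the alternative p = 1/2, Y ~ Binomial(11, 1/2); β is the probability the test does not reject, P(Y < 9).
Summing C(11,j)·(1/2)^j·(1/2)^{11-j} for j = 0..8 gives 1981/2048.

1981/2048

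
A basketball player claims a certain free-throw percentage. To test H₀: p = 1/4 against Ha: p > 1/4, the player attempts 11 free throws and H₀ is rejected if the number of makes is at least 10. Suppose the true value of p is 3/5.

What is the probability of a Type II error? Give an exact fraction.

1894076/1953125

Under the alternative p = 3/5, K ~ Binomial(11, 3/5); β is the probability the test does not reject, P(K < 10).
Summing C(11,j)·(3/5)^j·(2/5)^{11-j} for j = 0..9 gives 1894076/1953125.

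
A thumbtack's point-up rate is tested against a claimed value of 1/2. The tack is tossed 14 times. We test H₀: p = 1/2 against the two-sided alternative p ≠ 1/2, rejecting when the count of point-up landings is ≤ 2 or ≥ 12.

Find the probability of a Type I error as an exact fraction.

53/4096

Under H₀, X ~ Binomial(14, 1/2); α is the probability of landing in either tail, P(X ≤ 2) + P(X ≥ 12).
By symmetry, α = 2·P(X ≤ 2) = 2·(1 + 14 + 91)/16384 = 212/16384 = 53/4096.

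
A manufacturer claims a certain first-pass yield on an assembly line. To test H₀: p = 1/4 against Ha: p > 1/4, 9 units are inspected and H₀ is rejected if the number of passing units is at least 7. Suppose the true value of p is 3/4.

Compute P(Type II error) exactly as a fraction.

13085/32768

Under the alternative p = 3/4, Y ~ Binomial(9, 3/4); β is the probability the test does not reject, P(Y < 7).
Equivalently, β = 1 − P(Y ≥ 7) = 13085/32768.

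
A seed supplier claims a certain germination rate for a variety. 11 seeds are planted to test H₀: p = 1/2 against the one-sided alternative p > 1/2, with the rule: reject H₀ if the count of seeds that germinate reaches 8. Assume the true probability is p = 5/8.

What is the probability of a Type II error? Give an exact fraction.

688976199/1073741824

A Type II error is failing to reject when Ha holds: with p = 5/8, β = P(S ≤ 7).
Equivalently, β = 1 − P(S ≥ 8) = 688976199/1073741824.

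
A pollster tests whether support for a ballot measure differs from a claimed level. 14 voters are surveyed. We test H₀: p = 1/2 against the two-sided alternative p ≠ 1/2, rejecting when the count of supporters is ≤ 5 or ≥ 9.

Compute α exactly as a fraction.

α = P(K ≤ 5 or K ≥ 9 | p = 1/2), K ~ Binomial(14, 1/2).
Each tail has probability (1 + 14 + 91 + 364 + 1001 + 2002)/16384; doubling gives α = 6946/16384 = 3473/8192.

3473/8192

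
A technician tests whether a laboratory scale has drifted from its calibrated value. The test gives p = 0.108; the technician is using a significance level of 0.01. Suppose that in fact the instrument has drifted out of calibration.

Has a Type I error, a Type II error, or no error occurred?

Type II error

The conventional null hypothesis is that the instrument is correctly calibrated.
Since p = 0.108 ≥ α = 0.01, H₀ is not rejected.
H₀ is false (actually the instrument has drifted out of calibration).
Failing to reject a false H₀ is a Type II error.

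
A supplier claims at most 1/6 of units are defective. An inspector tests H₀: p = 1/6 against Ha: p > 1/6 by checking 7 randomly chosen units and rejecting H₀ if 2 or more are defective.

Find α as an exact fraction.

α = P(reject H₀ | H₀ true) = P(Y ≥ 2 | p = 1/6), Y ~ Binomial(7, 1/6).
α = 1 − P(Y ≤ 1) = 1 − 15625/23328 = 7703/23328.

7703/23328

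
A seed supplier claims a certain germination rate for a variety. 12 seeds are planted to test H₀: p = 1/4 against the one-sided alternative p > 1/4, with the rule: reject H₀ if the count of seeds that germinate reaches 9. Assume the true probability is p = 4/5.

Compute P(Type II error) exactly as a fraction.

β = P(fail to reject H₀ | Ha true) = P(S ≤ 8 | p = 4/5), S ~ Binomial(12, 4/5).
Summing C(12,j)·(4/5)^j·(1/5)^{12-j} for j = 0..8 gives 10030813/48828125.

10030813/48828125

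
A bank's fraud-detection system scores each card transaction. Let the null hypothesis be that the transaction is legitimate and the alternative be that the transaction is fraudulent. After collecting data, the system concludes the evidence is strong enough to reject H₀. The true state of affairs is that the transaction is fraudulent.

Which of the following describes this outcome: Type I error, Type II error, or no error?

The test rejected a false H₀ — the decision matches the true state.

No error — this is a correct decision.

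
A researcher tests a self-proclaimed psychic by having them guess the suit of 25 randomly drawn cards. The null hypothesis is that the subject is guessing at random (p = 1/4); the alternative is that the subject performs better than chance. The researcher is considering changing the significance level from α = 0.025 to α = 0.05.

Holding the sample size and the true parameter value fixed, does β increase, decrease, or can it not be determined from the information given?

Relaxing α lowers the evidence threshold; under Ha, outcomes that previously fell short now trigger rejection.

It decreases.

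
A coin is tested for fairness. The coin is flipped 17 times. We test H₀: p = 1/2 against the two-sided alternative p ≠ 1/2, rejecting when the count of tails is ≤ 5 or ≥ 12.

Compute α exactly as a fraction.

α = P(X ≤ 5 or X ≥ 12 | p = 1/2), X ~ Binomial(17, 1/2).
The two tails are symmetric, so α = 2·(1 + 17 + 136 + 680 + 2380 + 6188)/2^17 = 18804/131072 = 4701/32768.

4701/32768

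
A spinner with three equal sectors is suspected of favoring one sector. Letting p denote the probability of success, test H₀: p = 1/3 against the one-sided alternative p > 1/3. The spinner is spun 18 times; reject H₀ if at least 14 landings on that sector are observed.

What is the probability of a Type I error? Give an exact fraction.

α = P(reject H₀ | H₀ true) = P(K ≥ 14 | p = 1/3), with K ~ Binomial(18, 1/3).
Adding the binomial terms for j = 14 through 18 with p = 1/3 yields 56137/387420489.

56137/387420489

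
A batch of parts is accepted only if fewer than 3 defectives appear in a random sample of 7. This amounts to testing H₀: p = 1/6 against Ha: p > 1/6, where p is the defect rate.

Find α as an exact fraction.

331/3456

The significance level is the probability, assuming p = 1/6, of seeing 3 or more defectives in 7 draws.
Computing the lower-tail complement: 1 − 3125/3456 = 331/3456.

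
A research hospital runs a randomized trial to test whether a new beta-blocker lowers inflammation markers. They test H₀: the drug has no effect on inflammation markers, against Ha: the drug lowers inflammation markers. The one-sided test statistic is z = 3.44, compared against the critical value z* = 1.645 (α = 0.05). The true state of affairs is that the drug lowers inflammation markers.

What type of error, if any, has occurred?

Since z = 3.44 > z* = 1.645, H₀ is rejected.
H₀ is false (actually the drug lowers inflammation markers).
The decision matches the true state — no error.

No error (correct decision).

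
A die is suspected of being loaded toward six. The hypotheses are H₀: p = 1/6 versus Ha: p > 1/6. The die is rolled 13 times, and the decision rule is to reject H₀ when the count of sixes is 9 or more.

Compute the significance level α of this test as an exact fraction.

53849/1451188224

α = P(reject H₀ | H₀ true) = P(S ≥ 9 | p = 1/6), with S ~ Binomial(13, 1/6).
Summing C(13,j)(1/6)^j(5/6)^{13−j} for j = 9,…,13 gives 53849/1451188224.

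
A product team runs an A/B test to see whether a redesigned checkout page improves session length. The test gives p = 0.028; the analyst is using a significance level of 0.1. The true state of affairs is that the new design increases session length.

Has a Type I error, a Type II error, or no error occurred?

No error (correct decision).

The conventional null hypothesis is that the new design has no effect on session length.
Since p = 0.028 < α = 0.1, H₀ is rejected.
H₀ is false (actually the new design increases session length).
The decision matches the true state — no error.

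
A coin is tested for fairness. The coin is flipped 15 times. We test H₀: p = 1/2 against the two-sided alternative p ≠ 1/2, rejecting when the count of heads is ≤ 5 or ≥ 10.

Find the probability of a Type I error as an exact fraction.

309/1024

The significance level is the null-hypothesis probability of the rejection region {≤5} ∪ {≥10}.
The two tails are symmetric, so α = 2·(1 + 15 + 105 + 455 + 1365 + 3003)/2^15 = 9888/32768 = 309/1024.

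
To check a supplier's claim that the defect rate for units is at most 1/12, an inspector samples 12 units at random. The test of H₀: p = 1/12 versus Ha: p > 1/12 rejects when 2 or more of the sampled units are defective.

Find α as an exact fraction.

The significance level is the probability, assuming p = 1/12, of seeing 2 or more defectives in 12 draws.
Computing the lower-tail complement: 1 − 6562168424053/8916100448256 = 2353932024203/8916100448256.

2353932024203/8916100448256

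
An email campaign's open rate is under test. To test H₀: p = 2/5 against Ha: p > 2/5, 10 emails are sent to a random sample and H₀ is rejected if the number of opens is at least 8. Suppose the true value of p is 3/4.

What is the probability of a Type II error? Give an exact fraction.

124363/262144

A Type II error is failing to reject when Ha holds: with p = 3/4, β = P(S ≤ 7).
Equivalently, β = 1 − P(S ≥ 8) = 124363/262144.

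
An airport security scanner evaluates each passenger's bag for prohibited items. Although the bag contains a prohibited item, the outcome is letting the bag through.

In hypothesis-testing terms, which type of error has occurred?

The null hypothesis here is that the bag contains no prohibited items.
'Letting the bag through' corresponds to failing to reject H₀.
H₀ was not rejected but H₀ is false — a Type II error (false negative).

Type II error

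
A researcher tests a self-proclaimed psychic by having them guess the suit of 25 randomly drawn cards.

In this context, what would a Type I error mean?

With the conventional null hypothesis that the subject is guessing at random (p = 1/4):
A Type I error is rejecting H₀ when H₀ is true.
Here that means concluding the subject has some ability beyond chance when actually the subject is guessing at random (p = 1/4).

A Type I error would mean concluding that the subject performs better than chance when in fact the subject is guessing at random (p = 1/4).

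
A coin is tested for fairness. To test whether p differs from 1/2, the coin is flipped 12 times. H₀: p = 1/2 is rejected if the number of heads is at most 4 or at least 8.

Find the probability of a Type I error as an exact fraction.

397/1024

Under H₀, Y ~ Binomial(12, 1/2); α is the probability of landing in either tail, P(Y ≤ 4) + P(Y ≥ 8).
Each tail has probability (1 + 12 + 66 + 220 + 495)/4096; doubling gives α = 1588/4096 = 397/1024.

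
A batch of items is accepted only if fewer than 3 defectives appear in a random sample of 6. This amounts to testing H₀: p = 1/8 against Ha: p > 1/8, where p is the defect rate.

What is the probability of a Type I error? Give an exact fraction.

The significance level is the probability, assuming p = 1/8, of seeing 3 or more defectives in 6 draws.
Via the complement, α = 1 − Σ_{j=0}^{2} C(6,j)(1/8)^j(7/8)^{6-j} = 3819/131072.

3819/131072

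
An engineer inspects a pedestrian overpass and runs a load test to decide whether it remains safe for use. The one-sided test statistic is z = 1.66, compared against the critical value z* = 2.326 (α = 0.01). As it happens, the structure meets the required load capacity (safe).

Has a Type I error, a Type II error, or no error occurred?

No error (correct decision).

The conventional null hypothesis is that the structure meets the required load capacity (safe).
Since z = 1.66 ≤ z* = 2.326, H₀ is not rejected.
H₀ is true (actually the structure meets the required load capacity (safe)).
The decision matches the true state — no error.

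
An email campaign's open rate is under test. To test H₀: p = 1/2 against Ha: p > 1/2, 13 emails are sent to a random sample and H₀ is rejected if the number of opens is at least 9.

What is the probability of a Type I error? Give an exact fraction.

1093/8192

Under H₀, S ~ Binomial(13, 1/2), and α = P(S ≥ 9).
Summing the upper tail: (715 + 286 + 78 + 13 + 1) / 2^13 = 1093/8192.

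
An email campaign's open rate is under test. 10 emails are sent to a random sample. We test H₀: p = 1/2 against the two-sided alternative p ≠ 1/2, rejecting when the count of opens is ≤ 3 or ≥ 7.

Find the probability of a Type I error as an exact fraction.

Under H₀, K ~ Binomial(10, 1/2); α is the probability of landing in either tail, P(K ≤ 3) + P(K ≥ 7).
By symmetry, α = 2·P(K ≤ 3) = 2·(1 + 10 + 45 + 120)/1024 = 352/1024 = 11/32.

11/32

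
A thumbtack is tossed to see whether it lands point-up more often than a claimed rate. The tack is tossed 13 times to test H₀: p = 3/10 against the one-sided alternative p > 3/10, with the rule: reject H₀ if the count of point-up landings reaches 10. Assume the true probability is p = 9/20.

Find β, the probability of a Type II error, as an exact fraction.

501584974994213/512000000000000

β = P(fail to reject H₀ | Ha true) = P(Y ≤ 9 | p = 9/20), Y ~ Binomial(13, 9/20).
Equivalently, β = 1 − P(Y ≥ 10) = 501584974994213/512000000000000.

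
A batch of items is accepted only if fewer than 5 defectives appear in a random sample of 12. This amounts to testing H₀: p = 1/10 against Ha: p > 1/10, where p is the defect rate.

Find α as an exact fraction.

432934327/100000000000

α = P(reject H₀ | H₀ true) = P(K ≥ 5 | p = 1/10), K ~ Binomial(12, 1/10).
Via the complement, α = 1 − Σ_{j=0}^{4} C(12,j)(1/10)^j(9/10)^{12-j} = 432934327/100000000000.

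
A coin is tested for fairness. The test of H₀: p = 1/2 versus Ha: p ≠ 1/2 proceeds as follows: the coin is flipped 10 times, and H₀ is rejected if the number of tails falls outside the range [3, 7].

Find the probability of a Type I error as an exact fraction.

Under H₀, K ~ Binomial(10, 1/2); α is the probability of landing in either tail, P(K ≤ 2) + P(K ≥ 8).
The two tails are symmetric, so α = 2·(1 + 10 + 45)/2^10 = 112/1024 = 7/64.

7/64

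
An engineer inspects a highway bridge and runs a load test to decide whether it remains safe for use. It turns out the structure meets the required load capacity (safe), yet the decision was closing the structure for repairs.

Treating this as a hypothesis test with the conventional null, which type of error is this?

Type I error

The null hypothesis here is that the structure meets the required load capacity (safe).
'Closing the structure for repairs' corresponds to rejecting H₀.
H₀ was rejected but H₀ is true — a Type I error (false positive).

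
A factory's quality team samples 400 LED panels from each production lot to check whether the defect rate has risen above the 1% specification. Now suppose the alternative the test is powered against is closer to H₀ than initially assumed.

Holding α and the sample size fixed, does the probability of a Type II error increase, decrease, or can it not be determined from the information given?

It increases.

A smaller true effect puts the Ha sampling distribution closer to H₀, so more of it falls in the non-rejection region.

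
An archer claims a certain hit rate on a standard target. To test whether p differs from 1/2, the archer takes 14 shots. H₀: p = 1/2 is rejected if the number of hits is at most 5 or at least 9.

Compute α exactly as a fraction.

3473/8192

α = P(K ≤ 5 or K ≥ 9 | p = 1/2), K ~ Binomial(14, 1/2).
By symmetry, α = 2·P(K ≤ 5) = 2·(1 + 14 + 91 + 364 + 1001 + 2002)/16384 = 6946/16384 = 3473/8192.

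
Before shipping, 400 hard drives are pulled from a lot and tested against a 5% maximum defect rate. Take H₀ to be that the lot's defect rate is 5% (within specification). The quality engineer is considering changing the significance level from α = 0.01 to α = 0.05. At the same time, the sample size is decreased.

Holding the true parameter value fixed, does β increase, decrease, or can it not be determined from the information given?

The first change alone would make β decrease; the second alone would make β increase. Which effect dominates depends on the magnitudes, which are not given.

Cannot be determined from the information given.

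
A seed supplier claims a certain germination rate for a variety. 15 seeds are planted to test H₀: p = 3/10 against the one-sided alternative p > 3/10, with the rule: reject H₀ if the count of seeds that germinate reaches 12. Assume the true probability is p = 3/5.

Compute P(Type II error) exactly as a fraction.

27755679248/30517578125

Under the alternative p = 3/5, Y ~ Binomial(15, 3/5); β is the probability the test does not reject, P(Y < 12).
Equivalently, β = 1 − P(Y ≥ 12) = 27755679248/30517578125.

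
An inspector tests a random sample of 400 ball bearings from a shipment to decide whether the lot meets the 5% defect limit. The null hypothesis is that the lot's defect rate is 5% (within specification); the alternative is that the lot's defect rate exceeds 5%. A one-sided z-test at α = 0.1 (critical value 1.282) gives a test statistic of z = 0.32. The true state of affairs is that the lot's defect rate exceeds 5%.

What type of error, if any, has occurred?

Type II error

Since z = 0.32 ≤ z* = 1.282, H₀ is not rejected.
H₀ is false (actually the lot's defect rate exceeds 5%).
Failing to reject a false H₀ is a Type II error.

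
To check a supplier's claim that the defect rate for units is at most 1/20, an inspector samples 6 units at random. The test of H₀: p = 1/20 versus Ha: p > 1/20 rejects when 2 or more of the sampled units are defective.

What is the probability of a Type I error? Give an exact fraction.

83901/2560000

Under H₀, Y ~ Binomial(6, 1/20); the Type I error rate is P(Y ≥ 2).
α = 1 − P(Y ≤ 1) = 1 − 2476099/2560000 = 83901/2560000.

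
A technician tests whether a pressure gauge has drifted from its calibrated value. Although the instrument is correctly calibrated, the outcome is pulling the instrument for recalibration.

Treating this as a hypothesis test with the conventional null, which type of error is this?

Type I error

The null hypothesis here is that the instrument is correctly calibrated.
'Pulling the instrument for recalibration' corresponds to rejecting H₀.
H₀ was rejected but H₀ is true — a Type I error (false positive).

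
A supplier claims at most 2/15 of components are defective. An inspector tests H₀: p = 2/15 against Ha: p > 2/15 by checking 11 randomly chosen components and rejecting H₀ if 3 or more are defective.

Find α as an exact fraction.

2209953752/12814453125

α = P(reject H₀ | H₀ true) = P(X ≥ 3 | p = 2/15), X ~ Binomial(11, 2/15).
α = 1 − P(X ≤ 2) = 1 − 10604499373/12814453125 = 2209953752/12814453125.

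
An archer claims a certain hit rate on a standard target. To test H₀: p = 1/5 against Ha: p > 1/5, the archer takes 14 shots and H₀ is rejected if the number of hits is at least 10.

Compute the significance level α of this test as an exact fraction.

α = P(reject H₀ | H₀ true) = P(Y ≥ 10 | p = 1/5), with Y ~ Binomial(14, 1/5).
P(Y ≥ 10) = Σ_{j=10}^{14} C(14,j)·(1/5)^j·(4/5)^{14-j} = 56213/1220703125.

56213/1220703125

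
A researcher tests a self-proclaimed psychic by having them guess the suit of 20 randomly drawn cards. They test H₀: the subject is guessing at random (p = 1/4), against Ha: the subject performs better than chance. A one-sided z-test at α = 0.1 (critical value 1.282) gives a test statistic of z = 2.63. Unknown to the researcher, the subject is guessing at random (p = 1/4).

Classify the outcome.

Since z = 2.63 > z* = 1.282, H₀ is rejected.
H₀ is true (actually the subject is guessing at random (p = 1/4)).
Rejecting a true H₀ is a Type I error.

Type I error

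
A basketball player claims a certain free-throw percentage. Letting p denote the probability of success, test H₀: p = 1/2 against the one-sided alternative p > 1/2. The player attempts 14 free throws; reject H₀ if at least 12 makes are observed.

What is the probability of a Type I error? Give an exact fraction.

Under H₀, Y ~ Binomial(14, 1/2), and α = P(Y ≥ 12).
P(Y ≥ 12) = [C(14,12) + C(14,13) + C(14,14)] / 2^14 = (91 + 14 + 1) / 16384 = 106/16384 = 53/8192.

53/8192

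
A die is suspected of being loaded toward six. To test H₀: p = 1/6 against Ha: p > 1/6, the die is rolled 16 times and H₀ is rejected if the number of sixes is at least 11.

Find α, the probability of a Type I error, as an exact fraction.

4953527/940369969152

The Type I error probability is α = P(X ≥ 11) computed under H₀, where X ~ Binomial(16, 1/6).
Summing C(16,j)(1/6)^j(5/6)^{16−j} for j = 11,…,16 gives 4953527/940369969152.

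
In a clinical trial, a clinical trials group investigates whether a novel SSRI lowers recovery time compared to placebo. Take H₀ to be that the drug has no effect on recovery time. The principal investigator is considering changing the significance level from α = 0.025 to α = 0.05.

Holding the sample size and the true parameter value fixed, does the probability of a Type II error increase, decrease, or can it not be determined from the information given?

A larger α widens the rejection region, so when the alternative is true more outcomes lead to rejection — failing to reject becomes less likely.

It decreases.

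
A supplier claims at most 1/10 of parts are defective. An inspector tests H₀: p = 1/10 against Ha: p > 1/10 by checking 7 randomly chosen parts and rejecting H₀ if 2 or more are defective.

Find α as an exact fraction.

The significance level is the probability, assuming p = 1/10, of seeing 2 or more defectives in 7 draws.
α = 1 − P(Y ≤ 1) = 1 − 531441/625000 = 93559/625000.

93559/625000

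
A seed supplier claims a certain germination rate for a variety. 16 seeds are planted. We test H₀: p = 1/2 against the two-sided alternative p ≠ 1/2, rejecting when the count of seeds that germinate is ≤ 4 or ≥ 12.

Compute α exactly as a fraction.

α = P(S ≤ 4 or S ≥ 12 | p = 1/2), S ~ Binomial(16, 1/2).
By symmetry, α = 2·P(S ≤ 4) = 2·(1 + 16 + 120 + 560 + 1820)/65536 = 5034/65536 = 2517/32768.

2517/32768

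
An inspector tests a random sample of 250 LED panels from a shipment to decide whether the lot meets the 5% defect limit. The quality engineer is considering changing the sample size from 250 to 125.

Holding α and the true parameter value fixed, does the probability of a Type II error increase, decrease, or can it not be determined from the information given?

It increases.

Reducing n widens both sampling distributions, so the test has less ability to distinguish Ha from H₀.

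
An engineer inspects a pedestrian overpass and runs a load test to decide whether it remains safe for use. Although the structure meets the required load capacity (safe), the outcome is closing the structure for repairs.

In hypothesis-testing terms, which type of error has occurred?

The null hypothesis here is that the structure meets the required load capacity (safe).
'Closing the structure for repairs' corresponds to rejecting H₀.
H₀ was rejected but H₀ is true — a Type I error (false positive).

Type I error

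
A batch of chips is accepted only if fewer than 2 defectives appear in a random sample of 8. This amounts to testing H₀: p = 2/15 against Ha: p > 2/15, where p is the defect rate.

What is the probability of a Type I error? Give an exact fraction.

743183632/2562890625

Under H₀, K ~ Binomial(8, 2/15); the Type I error rate is P(K ≥ 2).
Via the complement, α = 1 − Σ_{j=0}^{1} C(8,j)(2/15)^j(13/15)^{8-j} = 743183632/2562890625.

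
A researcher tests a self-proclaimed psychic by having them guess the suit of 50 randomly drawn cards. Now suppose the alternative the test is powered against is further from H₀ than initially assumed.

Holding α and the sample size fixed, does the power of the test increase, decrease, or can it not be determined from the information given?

It increases.

A larger true effect moves the Ha sampling distribution further from the H₀ critical value, making rejection more likely when Ha is true.
Since power = 1 − β and β decreases, power increases.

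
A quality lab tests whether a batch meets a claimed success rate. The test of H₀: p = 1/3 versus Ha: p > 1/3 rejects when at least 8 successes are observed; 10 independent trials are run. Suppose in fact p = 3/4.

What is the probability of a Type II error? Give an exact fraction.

124363/262144

β = P(fail to reject H₀ | Ha true) = P(S ≤ 7 | p = 3/4), S ~ Binomial(10, 3/4).
Equivalently, β = 1 − P(S ≥ 8) = 124363/262144.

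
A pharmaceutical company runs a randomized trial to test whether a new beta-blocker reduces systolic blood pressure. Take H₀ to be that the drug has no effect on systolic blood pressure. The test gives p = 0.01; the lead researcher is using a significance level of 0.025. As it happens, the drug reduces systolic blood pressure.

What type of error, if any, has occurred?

No error (correct decision).

Since p = 0.01 < α = 0.025, H₀ is rejected.
H₀ is false (actually the drug reduces systolic blood pressure).
The decision matches the true state — no error.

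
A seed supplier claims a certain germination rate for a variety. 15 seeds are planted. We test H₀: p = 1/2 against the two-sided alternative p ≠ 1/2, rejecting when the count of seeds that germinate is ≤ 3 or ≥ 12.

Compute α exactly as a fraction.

The significance level is the null-hypothesis probability of the rejection region {≤3} ∪ {≥12}.
By symmetry, α = 2·P(X ≤ 3) = 2·(1 + 15 + 105 + 455)/32768 = 1152/32768 = 9/256.

9/256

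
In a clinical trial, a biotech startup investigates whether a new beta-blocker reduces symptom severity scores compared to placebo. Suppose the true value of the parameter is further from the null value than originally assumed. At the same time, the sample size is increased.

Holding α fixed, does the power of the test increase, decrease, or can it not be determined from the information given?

It increases.

The further the true parameter sits from the null value, the more of the Ha sampling distribution falls in the rejection region. Increasing n separates the H₀ and Ha sampling distributions, so under Ha fewer outcomes land in the acceptance region. Both changes push β in the same direction.
Since power = 1 − β and β decreases, power increases.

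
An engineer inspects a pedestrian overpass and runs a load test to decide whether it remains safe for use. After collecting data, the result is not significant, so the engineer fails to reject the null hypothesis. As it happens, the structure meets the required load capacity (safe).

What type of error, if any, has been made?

No error — this is a correct decision.

The conventional null hypothesis here is that the structure meets the required load capacity (safe).
The test retained a true H₀ — the decision matches the true state.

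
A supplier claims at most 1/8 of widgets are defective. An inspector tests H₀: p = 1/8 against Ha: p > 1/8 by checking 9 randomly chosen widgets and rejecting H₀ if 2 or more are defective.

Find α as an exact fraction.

Under H₀, X ~ Binomial(9, 1/8); the Type I error rate is P(X ≥ 2).
Via the complement, α = 1 − Σ_{j=0}^{1} C(9,j)(1/8)^j(7/8)^{9-j} = 2623807/8388608.

2623807/8388608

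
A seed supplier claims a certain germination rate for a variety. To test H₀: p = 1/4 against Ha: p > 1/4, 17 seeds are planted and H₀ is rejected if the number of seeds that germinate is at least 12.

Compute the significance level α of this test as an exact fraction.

Under H₀, X ~ Binomial(17, 1/4), and α = P(X ≥ 12).
P(X ≥ 12) = Σ_{j=12}^{17} C(17,j)·(1/4)^j·(3/4)^{17-j} = 429025/4294967296.

429025/4294967296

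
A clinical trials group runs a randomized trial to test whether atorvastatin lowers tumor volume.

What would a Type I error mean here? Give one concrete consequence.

With the conventional null hypothesis that the drug has no effect on tumor volume:
A Type I error is rejecting H₀ when H₀ is true.
Here that means concluding that the drug is effective when actually the drug has no effect on tumor volume.

A Type I error would mean concluding that the drug lowers tumor volume when in fact the drug has no effect on tumor volume. Consequence: patients are switched from working treatments to one that does nothing.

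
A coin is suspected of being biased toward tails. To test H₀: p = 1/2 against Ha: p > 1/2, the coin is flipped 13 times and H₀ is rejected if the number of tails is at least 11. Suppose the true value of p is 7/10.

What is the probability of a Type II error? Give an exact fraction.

Under the alternative p = 7/10, X ~ Binomial(13, 7/10); β is the probability the test does not reject, P(X < 11).
Equivalently, β = 1 − P(X ≥ 11) = 7788298257/9765625000.

7788298257/9765625000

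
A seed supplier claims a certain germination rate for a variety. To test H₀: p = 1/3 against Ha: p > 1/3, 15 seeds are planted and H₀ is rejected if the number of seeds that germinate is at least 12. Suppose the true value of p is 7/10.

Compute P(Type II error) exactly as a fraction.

87891509014119/125000000000000

Under the alternative p = 7/10, Y ~ Binomial(15, 7/10); β is the probability the test does not reject, P(Y < 12).
Equivalently, β = 1 − P(Y ≥ 12) = 87891509014119/125000000000000.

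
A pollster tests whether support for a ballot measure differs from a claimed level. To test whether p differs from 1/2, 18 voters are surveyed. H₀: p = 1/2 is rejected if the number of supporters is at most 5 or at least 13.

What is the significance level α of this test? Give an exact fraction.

The significance level is the null-hypothesis probability of the rejection region {≤5} ∪ {≥13}.
The two tails are symmetric, so α = 2·(1 + 18 + 153 + 816 + 3060 + 8568)/2^18 = 25232/262144 = 1577/16384.

1577/16384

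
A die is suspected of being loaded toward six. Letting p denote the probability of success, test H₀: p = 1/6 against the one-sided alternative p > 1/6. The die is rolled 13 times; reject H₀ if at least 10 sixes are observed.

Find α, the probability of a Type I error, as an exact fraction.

18883/6530347008

The Type I error probability is α = P(S ≥ 10) computed under H₀, where S ~ Binomial(13, 1/6).
P(S ≥ 10) = Σ_{j=10}^{13} C(13,j)·(1/6)^j·(5/6)^{13-j} = 18883/6530347008.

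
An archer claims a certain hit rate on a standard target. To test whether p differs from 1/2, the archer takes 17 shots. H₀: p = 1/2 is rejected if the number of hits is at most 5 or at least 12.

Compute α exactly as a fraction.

4701/32768

α = P(X ≤ 5 or X ≥ 12 | p = 1/2), X ~ Binomial(17, 1/2).
Each tail has probability (1 + 17 + 136 + 680 + 2380 + 6188)/131072; doubling gives α = 18804/131072 = 4701/32768.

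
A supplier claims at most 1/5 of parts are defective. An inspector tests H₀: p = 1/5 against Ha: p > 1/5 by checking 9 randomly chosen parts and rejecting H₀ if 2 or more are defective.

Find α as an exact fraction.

α = P(reject H₀ | H₀ true) = P(K ≥ 2 | p = 1/5), K ~ Binomial(9, 1/5).
α = 1 − P(K ≤ 1) = 1 − 851968/1953125 = 1101157/1953125.

1101157/1953125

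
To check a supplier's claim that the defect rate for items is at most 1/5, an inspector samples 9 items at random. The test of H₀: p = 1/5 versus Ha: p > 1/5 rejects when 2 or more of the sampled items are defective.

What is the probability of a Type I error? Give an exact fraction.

Under H₀, X ~ Binomial(9, 1/5); the Type I error rate is P(X ≥ 2).
Via the complement, α = 1 − Σ_{j=0}^{1} C(9,j)(1/5)^j(4/5)^{9-j} = 1101157/1953125.

1101157/1953125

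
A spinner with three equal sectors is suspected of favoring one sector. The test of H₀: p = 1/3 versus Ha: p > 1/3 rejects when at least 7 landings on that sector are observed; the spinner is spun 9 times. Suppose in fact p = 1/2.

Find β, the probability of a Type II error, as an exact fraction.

233/256

Under the alternative p = 1/2, X ~ Binomial(9, 1/2); β is the probability the test does not reject, P(X < 7).
Adding the binomial probabilities P(X=0)+…+P(X=6) at p = 1/2 gives 233/256.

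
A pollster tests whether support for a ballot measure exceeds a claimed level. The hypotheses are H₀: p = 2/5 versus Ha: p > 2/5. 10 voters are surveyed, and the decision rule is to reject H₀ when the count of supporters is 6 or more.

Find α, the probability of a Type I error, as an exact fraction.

1623424/9765625

Under H₀, K ~ Binomial(10, 2/5), and α = P(K ≥ 6).
Summing C(10,j)(2/5)^j(3/5)^{10−j} for j = 6,…,10 gives 1623424/9765625.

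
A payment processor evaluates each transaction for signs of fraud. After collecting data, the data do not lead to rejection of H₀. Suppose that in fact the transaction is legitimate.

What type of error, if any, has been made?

No error (correct decision).

The conventional null hypothesis here is that the transaction is legitimate.
The test retained a true H₀ — the decision matches the true state.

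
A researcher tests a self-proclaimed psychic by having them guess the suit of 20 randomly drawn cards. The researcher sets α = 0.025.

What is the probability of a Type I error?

The significance level α is, by definition, the probability of a Type I error — P(reject H₀ | H₀ true).

0.025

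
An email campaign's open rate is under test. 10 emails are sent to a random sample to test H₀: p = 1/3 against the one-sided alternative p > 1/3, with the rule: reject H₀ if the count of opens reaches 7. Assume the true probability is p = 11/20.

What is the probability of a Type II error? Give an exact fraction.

β = P(fail to reject H₀ | Ha true) = P(K ≤ 6 | p = 11/20), K ~ Binomial(10, 11/20).
Equivalently, β = 1 − P(K ≥ 7) = 1878942860721/2560000000000.

1878942860721/2560000000000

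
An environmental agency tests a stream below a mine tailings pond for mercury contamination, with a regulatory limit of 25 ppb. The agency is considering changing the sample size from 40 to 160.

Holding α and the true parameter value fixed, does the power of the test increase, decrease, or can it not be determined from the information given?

More data shrinks sampling variability; the test statistic under Ha concentrates further from the null value, making rejection more likely.
Since power = 1 − β and β decreases, power increases.

It increases.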